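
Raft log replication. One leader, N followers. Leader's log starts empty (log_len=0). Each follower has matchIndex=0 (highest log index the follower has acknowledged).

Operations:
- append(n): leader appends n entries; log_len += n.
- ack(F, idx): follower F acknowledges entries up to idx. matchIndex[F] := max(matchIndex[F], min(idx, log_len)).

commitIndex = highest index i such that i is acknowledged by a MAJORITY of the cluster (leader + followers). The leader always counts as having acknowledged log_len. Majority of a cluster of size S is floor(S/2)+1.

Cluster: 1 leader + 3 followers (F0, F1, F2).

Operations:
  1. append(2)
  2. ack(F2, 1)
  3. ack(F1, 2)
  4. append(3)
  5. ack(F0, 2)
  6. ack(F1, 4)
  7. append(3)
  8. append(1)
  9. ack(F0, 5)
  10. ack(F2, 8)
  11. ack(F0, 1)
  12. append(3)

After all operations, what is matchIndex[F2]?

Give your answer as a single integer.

Answer: 8

Derivation:
Op 1: append 2 -> log_len=2
Op 2: F2 acks idx 1 -> match: F0=0 F1=0 F2=1; commitIndex=0
Op 3: F1 acks idx 2 -> match: F0=0 F1=2 F2=1; commitIndex=1
Op 4: append 3 -> log_len=5
Op 5: F0 acks idx 2 -> match: F0=2 F1=2 F2=1; commitIndex=2
Op 6: F1 acks idx 4 -> match: F0=2 F1=4 F2=1; commitIndex=2
Op 7: append 3 -> log_len=8
Op 8: append 1 -> log_len=9
Op 9: F0 acks idx 5 -> match: F0=5 F1=4 F2=1; commitIndex=4
Op 10: F2 acks idx 8 -> match: F0=5 F1=4 F2=8; commitIndex=5
Op 11: F0 acks idx 1 -> match: F0=5 F1=4 F2=8; commitIndex=5
Op 12: append 3 -> log_len=12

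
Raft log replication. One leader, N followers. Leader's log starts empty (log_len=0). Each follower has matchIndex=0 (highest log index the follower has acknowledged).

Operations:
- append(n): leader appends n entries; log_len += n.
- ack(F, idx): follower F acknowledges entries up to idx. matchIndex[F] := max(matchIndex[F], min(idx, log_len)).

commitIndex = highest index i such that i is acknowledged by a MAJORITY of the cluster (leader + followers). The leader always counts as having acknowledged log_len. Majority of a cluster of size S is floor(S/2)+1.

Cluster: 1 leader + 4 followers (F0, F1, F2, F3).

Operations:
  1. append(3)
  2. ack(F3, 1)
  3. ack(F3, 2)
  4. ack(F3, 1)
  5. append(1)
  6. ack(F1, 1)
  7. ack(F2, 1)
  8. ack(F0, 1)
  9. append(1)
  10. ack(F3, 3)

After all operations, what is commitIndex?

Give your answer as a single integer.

Answer: 1

Derivation:
Op 1: append 3 -> log_len=3
Op 2: F3 acks idx 1 -> match: F0=0 F1=0 F2=0 F3=1; commitIndex=0
Op 3: F3 acks idx 2 -> match: F0=0 F1=0 F2=0 F3=2; commitIndex=0
Op 4: F3 acks idx 1 -> match: F0=0 F1=0 F2=0 F3=2; commitIndex=0
Op 5: append 1 -> log_len=4
Op 6: F1 acks idx 1 -> match: F0=0 F1=1 F2=0 F3=2; commitIndex=1
Op 7: F2 acks idx 1 -> match: F0=0 F1=1 F2=1 F3=2; commitIndex=1
Op 8: F0 acks idx 1 -> match: F0=1 F1=1 F2=1 F3=2; commitIndex=1
Op 9: append 1 -> log_len=5
Op 10: F3 acks idx 3 -> match: F0=1 F1=1 F2=1 F3=3; commitIndex=1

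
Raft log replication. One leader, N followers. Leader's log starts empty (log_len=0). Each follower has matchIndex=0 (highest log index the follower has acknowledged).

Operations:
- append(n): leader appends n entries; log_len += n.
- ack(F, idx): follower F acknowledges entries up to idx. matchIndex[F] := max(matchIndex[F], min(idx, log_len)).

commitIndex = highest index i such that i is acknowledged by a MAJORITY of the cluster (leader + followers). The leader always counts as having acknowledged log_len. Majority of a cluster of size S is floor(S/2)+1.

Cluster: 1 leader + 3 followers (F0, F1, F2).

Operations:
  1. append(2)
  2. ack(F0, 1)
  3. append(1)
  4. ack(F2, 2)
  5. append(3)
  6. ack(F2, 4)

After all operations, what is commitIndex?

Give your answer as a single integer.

Answer: 1

Derivation:
Op 1: append 2 -> log_len=2
Op 2: F0 acks idx 1 -> match: F0=1 F1=0 F2=0; commitIndex=0
Op 3: append 1 -> log_len=3
Op 4: F2 acks idx 2 -> match: F0=1 F1=0 F2=2; commitIndex=1
Op 5: append 3 -> log_len=6
Op 6: F2 acks idx 4 -> match: F0=1 F1=0 F2=4; commitIndex=1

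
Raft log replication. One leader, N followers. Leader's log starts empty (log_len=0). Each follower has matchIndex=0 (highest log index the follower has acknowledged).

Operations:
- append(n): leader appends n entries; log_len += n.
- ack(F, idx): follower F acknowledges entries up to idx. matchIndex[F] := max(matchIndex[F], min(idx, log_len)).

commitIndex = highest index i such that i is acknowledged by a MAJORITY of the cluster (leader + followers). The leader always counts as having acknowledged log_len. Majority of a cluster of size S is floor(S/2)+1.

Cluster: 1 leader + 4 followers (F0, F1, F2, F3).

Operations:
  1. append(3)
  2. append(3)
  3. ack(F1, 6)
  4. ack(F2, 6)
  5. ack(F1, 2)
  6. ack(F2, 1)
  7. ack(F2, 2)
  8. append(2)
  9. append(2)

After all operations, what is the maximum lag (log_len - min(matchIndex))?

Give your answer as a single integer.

Op 1: append 3 -> log_len=3
Op 2: append 3 -> log_len=6
Op 3: F1 acks idx 6 -> match: F0=0 F1=6 F2=0 F3=0; commitIndex=0
Op 4: F2 acks idx 6 -> match: F0=0 F1=6 F2=6 F3=0; commitIndex=6
Op 5: F1 acks idx 2 -> match: F0=0 F1=6 F2=6 F3=0; commitIndex=6
Op 6: F2 acks idx 1 -> match: F0=0 F1=6 F2=6 F3=0; commitIndex=6
Op 7: F2 acks idx 2 -> match: F0=0 F1=6 F2=6 F3=0; commitIndex=6
Op 8: append 2 -> log_len=8
Op 9: append 2 -> log_len=10

Answer: 10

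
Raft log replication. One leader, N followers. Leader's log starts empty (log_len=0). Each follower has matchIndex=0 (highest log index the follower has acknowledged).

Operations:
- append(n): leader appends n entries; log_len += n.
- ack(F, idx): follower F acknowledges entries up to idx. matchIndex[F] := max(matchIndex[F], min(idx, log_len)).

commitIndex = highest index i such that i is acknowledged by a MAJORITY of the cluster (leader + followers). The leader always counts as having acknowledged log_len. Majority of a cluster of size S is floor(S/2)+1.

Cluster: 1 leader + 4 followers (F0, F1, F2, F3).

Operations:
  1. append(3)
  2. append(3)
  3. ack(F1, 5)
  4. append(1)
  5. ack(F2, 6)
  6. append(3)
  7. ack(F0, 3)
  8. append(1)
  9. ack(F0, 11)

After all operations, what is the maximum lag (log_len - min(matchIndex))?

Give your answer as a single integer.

Answer: 11

Derivation:
Op 1: append 3 -> log_len=3
Op 2: append 3 -> log_len=6
Op 3: F1 acks idx 5 -> match: F0=0 F1=5 F2=0 F3=0; commitIndex=0
Op 4: append 1 -> log_len=7
Op 5: F2 acks idx 6 -> match: F0=0 F1=5 F2=6 F3=0; commitIndex=5
Op 6: append 3 -> log_len=10
Op 7: F0 acks idx 3 -> match: F0=3 F1=5 F2=6 F3=0; commitIndex=5
Op 8: append 1 -> log_len=11
Op 9: F0 acks idx 11 -> match: F0=11 F1=5 F2=6 F3=0; commitIndex=6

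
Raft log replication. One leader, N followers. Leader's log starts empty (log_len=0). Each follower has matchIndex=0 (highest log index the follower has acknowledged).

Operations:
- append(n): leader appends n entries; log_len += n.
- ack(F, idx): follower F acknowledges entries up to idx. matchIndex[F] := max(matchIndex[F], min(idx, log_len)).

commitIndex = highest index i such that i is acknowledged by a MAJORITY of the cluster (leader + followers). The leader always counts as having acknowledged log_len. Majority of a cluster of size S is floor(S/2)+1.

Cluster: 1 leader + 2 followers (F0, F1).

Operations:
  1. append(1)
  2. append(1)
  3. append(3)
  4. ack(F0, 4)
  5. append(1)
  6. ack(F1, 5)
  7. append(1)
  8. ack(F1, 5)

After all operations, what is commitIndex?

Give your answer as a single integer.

Op 1: append 1 -> log_len=1
Op 2: append 1 -> log_len=2
Op 3: append 3 -> log_len=5
Op 4: F0 acks idx 4 -> match: F0=4 F1=0; commitIndex=4
Op 5: append 1 -> log_len=6
Op 6: F1 acks idx 5 -> match: F0=4 F1=5; commitIndex=5
Op 7: append 1 -> log_len=7
Op 8: F1 acks idx 5 -> match: F0=4 F1=5; commitIndex=5

Answer: 5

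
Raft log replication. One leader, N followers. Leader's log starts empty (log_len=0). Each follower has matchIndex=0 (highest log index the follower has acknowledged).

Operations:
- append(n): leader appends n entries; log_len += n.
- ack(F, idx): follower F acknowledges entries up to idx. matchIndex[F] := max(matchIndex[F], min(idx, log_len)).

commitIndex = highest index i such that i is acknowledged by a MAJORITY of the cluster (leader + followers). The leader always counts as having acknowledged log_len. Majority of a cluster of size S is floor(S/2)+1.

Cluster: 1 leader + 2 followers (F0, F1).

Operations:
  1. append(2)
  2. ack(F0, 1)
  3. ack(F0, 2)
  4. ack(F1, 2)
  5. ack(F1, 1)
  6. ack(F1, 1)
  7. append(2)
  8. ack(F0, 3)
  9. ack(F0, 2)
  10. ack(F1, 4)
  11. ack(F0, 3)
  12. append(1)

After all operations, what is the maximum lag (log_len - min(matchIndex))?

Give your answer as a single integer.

Op 1: append 2 -> log_len=2
Op 2: F0 acks idx 1 -> match: F0=1 F1=0; commitIndex=1
Op 3: F0 acks idx 2 -> match: F0=2 F1=0; commitIndex=2
Op 4: F1 acks idx 2 -> match: F0=2 F1=2; commitIndex=2
Op 5: F1 acks idx 1 -> match: F0=2 F1=2; commitIndex=2
Op 6: F1 acks idx 1 -> match: F0=2 F1=2; commitIndex=2
Op 7: append 2 -> log_len=4
Op 8: F0 acks idx 3 -> match: F0=3 F1=2; commitIndex=3
Op 9: F0 acks idx 2 -> match: F0=3 F1=2; commitIndex=3
Op 10: F1 acks idx 4 -> match: F0=3 F1=4; commitIndex=4
Op 11: F0 acks idx 3 -> match: F0=3 F1=4; commitIndex=4
Op 12: append 1 -> log_len=5

Answer: 2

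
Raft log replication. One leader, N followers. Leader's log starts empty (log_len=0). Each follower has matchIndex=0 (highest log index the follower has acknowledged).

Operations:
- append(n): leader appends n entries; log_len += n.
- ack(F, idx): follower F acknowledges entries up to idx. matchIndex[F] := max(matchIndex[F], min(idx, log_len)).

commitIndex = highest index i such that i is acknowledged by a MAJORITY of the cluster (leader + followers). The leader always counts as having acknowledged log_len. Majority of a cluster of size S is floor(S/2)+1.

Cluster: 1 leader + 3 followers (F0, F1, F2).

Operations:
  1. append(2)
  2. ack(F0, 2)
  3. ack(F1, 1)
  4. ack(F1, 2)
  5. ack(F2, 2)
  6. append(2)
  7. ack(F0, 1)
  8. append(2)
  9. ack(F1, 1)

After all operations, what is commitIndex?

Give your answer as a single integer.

Answer: 2

Derivation:
Op 1: append 2 -> log_len=2
Op 2: F0 acks idx 2 -> match: F0=2 F1=0 F2=0; commitIndex=0
Op 3: F1 acks idx 1 -> match: F0=2 F1=1 F2=0; commitIndex=1
Op 4: F1 acks idx 2 -> match: F0=2 F1=2 F2=0; commitIndex=2
Op 5: F2 acks idx 2 -> match: F0=2 F1=2 F2=2; commitIndex=2
Op 6: append 2 -> log_len=4
Op 7: F0 acks idx 1 -> match: F0=2 F1=2 F2=2; commitIndex=2
Op 8: append 2 -> log_len=6
Op 9: F1 acks idx 1 -> match: F0=2 F1=2 F2=2; commitIndex=2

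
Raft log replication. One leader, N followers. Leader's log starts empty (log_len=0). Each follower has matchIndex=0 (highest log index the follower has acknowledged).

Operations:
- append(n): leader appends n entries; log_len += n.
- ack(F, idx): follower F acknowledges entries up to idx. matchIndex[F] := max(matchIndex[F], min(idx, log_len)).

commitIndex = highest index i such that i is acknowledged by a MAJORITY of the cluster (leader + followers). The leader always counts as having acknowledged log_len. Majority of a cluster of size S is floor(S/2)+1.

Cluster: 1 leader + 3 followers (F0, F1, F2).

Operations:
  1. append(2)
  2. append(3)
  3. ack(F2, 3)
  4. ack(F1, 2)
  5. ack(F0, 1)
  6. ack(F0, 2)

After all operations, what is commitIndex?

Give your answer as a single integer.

Answer: 2

Derivation:
Op 1: append 2 -> log_len=2
Op 2: append 3 -> log_len=5
Op 3: F2 acks idx 3 -> match: F0=0 F1=0 F2=3; commitIndex=0
Op 4: F1 acks idx 2 -> match: F0=0 F1=2 F2=3; commitIndex=2
Op 5: F0 acks idx 1 -> match: F0=1 F1=2 F2=3; commitIndex=2
Op 6: F0 acks idx 2 -> match: F0=2 F1=2 F2=3; commitIndex=2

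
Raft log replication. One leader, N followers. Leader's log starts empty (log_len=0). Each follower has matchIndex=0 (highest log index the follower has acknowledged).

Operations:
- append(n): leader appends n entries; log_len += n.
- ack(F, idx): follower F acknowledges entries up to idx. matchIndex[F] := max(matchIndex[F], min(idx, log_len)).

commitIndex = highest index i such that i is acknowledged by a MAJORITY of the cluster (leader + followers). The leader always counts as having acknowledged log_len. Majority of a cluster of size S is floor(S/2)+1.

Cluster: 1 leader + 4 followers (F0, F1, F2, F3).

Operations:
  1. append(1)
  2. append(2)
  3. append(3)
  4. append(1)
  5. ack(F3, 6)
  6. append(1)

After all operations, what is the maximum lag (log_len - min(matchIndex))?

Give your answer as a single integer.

Op 1: append 1 -> log_len=1
Op 2: append 2 -> log_len=3
Op 3: append 3 -> log_len=6
Op 4: append 1 -> log_len=7
Op 5: F3 acks idx 6 -> match: F0=0 F1=0 F2=0 F3=6; commitIndex=0
Op 6: append 1 -> log_len=8

Answer: 8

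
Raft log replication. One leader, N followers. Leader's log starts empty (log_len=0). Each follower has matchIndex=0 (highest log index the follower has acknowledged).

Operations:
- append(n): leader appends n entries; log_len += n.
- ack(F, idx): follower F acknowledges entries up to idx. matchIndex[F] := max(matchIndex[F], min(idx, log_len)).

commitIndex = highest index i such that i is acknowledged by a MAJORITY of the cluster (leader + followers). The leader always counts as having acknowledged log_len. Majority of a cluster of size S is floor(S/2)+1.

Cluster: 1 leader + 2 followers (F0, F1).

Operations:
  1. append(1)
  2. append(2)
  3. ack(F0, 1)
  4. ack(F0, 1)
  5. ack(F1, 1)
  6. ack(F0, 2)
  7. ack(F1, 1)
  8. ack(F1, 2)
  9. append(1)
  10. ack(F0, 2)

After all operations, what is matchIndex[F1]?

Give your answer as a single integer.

Answer: 2

Derivation:
Op 1: append 1 -> log_len=1
Op 2: append 2 -> log_len=3
Op 3: F0 acks idx 1 -> match: F0=1 F1=0; commitIndex=1
Op 4: F0 acks idx 1 -> match: F0=1 F1=0; commitIndex=1
Op 5: F1 acks idx 1 -> match: F0=1 F1=1; commitIndex=1
Op 6: F0 acks idx 2 -> match: F0=2 F1=1; commitIndex=2
Op 7: F1 acks idx 1 -> match: F0=2 F1=1; commitIndex=2
Op 8: F1 acks idx 2 -> match: F0=2 F1=2; commitIndex=2
Op 9: append 1 -> log_len=4
Op 10: F0 acks idx 2 -> match: F0=2 F1=2; commitIndex=2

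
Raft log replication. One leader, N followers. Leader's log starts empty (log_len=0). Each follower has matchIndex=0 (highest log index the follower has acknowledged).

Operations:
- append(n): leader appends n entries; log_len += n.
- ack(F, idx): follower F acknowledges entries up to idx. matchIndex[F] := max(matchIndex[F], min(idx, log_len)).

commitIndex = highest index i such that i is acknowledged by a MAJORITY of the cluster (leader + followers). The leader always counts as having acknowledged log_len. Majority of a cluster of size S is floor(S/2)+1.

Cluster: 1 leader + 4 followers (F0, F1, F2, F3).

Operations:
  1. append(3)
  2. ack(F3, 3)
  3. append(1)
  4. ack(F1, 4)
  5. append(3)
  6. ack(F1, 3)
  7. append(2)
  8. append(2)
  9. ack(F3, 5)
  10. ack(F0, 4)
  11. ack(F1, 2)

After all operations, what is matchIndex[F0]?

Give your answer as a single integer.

Answer: 4

Derivation:
Op 1: append 3 -> log_len=3
Op 2: F3 acks idx 3 -> match: F0=0 F1=0 F2=0 F3=3; commitIndex=0
Op 3: append 1 -> log_len=4
Op 4: F1 acks idx 4 -> match: F0=0 F1=4 F2=0 F3=3; commitIndex=3
Op 5: append 3 -> log_len=7
Op 6: F1 acks idx 3 -> match: F0=0 F1=4 F2=0 F3=3; commitIndex=3
Op 7: append 2 -> log_len=9
Op 8: append 2 -> log_len=11
Op 9: F3 acks idx 5 -> match: F0=0 F1=4 F2=0 F3=5; commitIndex=4
Op 10: F0 acks idx 4 -> match: F0=4 F1=4 F2=0 F3=5; commitIndex=4
Op 11: F1 acks idx 2 -> match: F0=4 F1=4 F2=0 F3=5; commitIndex=4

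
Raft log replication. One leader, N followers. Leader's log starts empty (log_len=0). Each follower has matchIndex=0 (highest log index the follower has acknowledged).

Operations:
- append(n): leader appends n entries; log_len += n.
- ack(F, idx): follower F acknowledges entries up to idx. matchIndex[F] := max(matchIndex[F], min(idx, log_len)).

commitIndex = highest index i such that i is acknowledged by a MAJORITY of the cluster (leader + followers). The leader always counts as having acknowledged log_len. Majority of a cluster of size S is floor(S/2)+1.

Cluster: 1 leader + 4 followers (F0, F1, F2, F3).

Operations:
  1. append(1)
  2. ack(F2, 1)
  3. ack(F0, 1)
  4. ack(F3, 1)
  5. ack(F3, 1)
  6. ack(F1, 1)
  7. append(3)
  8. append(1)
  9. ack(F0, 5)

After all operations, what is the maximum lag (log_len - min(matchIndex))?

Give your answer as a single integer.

Op 1: append 1 -> log_len=1
Op 2: F2 acks idx 1 -> match: F0=0 F1=0 F2=1 F3=0; commitIndex=0
Op 3: F0 acks idx 1 -> match: F0=1 F1=0 F2=1 F3=0; commitIndex=1
Op 4: F3 acks idx 1 -> match: F0=1 F1=0 F2=1 F3=1; commitIndex=1
Op 5: F3 acks idx 1 -> match: F0=1 F1=0 F2=1 F3=1; commitIndex=1
Op 6: F1 acks idx 1 -> match: F0=1 F1=1 F2=1 F3=1; commitIndex=1
Op 7: append 3 -> log_len=4
Op 8: append 1 -> log_len=5
Op 9: F0 acks idx 5 -> match: F0=5 F1=1 F2=1 F3=1; commitIndex=1

Answer: 4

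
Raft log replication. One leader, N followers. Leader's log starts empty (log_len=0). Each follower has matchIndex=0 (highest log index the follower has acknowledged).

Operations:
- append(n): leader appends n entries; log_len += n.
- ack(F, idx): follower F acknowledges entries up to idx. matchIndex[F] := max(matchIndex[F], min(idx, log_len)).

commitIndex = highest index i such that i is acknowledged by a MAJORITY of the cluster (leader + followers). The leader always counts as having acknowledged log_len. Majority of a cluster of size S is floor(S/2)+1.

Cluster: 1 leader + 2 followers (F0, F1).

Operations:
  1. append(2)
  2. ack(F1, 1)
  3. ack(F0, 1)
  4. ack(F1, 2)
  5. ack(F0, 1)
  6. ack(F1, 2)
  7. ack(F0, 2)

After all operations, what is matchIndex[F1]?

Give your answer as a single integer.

Answer: 2

Derivation:
Op 1: append 2 -> log_len=2
Op 2: F1 acks idx 1 -> match: F0=0 F1=1; commitIndex=1
Op 3: F0 acks idx 1 -> match: F0=1 F1=1; commitIndex=1
Op 4: F1 acks idx 2 -> match: F0=1 F1=2; commitIndex=2
Op 5: F0 acks idx 1 -> match: F0=1 F1=2; commitIndex=2
Op 6: F1 acks idx 2 -> match: F0=1 F1=2; commitIndex=2
Op 7: F0 acks idx 2 -> match: F0=2 F1=2; commitIndex=2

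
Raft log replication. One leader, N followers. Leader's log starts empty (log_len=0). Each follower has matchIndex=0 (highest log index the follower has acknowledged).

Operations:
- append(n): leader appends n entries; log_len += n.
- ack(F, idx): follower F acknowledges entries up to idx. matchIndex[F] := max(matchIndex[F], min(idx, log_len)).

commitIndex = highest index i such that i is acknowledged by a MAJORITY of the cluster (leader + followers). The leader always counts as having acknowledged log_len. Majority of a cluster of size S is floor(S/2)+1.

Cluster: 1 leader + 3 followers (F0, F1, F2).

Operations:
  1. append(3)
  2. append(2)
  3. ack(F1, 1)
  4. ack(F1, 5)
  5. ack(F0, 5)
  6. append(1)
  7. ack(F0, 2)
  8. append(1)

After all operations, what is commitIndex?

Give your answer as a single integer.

Answer: 5

Derivation:
Op 1: append 3 -> log_len=3
Op 2: append 2 -> log_len=5
Op 3: F1 acks idx 1 -> match: F0=0 F1=1 F2=0; commitIndex=0
Op 4: F1 acks idx 5 -> match: F0=0 F1=5 F2=0; commitIndex=0
Op 5: F0 acks idx 5 -> match: F0=5 F1=5 F2=0; commitIndex=5
Op 6: append 1 -> log_len=6
Op 7: F0 acks idx 2 -> match: F0=5 F1=5 F2=0; commitIndex=5
Op 8: append 1 -> log_len=7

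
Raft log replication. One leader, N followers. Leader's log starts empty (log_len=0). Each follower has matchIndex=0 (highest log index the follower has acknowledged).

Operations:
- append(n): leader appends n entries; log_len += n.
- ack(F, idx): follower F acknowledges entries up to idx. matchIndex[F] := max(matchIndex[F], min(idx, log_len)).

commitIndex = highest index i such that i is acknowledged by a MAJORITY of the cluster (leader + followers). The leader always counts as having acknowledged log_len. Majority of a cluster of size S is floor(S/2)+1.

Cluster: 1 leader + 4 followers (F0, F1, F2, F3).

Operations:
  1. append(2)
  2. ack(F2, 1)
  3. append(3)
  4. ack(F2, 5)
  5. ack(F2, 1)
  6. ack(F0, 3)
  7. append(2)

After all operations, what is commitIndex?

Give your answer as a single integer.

Op 1: append 2 -> log_len=2
Op 2: F2 acks idx 1 -> match: F0=0 F1=0 F2=1 F3=0; commitIndex=0
Op 3: append 3 -> log_len=5
Op 4: F2 acks idx 5 -> match: F0=0 F1=0 F2=5 F3=0; commitIndex=0
Op 5: F2 acks idx 1 -> match: F0=0 F1=0 F2=5 F3=0; commitIndex=0
Op 6: F0 acks idx 3 -> match: F0=3 F1=0 F2=5 F3=0; commitIndex=3
Op 7: append 2 -> log_len=7

Answer: 3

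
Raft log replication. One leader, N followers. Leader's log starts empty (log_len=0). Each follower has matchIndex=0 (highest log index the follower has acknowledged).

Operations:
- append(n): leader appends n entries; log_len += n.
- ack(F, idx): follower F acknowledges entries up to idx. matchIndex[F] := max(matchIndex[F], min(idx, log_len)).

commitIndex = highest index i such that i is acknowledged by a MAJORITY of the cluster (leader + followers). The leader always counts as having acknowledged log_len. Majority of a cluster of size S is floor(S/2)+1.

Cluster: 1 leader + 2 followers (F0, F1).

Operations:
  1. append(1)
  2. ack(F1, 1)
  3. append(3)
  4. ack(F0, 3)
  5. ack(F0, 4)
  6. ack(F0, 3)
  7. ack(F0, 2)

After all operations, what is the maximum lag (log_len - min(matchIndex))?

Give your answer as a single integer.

Answer: 3

Derivation:
Op 1: append 1 -> log_len=1
Op 2: F1 acks idx 1 -> match: F0=0 F1=1; commitIndex=1
Op 3: append 3 -> log_len=4
Op 4: F0 acks idx 3 -> match: F0=3 F1=1; commitIndex=3
Op 5: F0 acks idx 4 -> match: F0=4 F1=1; commitIndex=4
Op 6: F0 acks idx 3 -> match: F0=4 F1=1; commitIndex=4
Op 7: F0 acks idx 2 -> match: F0=4 F1=1; commitIndex=4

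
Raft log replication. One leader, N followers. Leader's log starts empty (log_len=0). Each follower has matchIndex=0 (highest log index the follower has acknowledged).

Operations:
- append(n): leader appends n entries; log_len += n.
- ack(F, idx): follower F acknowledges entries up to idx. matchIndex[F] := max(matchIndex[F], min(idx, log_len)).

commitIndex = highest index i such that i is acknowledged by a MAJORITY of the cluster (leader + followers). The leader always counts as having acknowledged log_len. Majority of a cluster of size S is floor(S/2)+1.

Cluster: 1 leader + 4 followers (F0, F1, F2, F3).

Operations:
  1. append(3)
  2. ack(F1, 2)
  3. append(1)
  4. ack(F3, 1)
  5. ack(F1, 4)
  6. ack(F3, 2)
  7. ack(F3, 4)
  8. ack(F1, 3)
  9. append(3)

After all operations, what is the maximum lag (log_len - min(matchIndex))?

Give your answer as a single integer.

Op 1: append 3 -> log_len=3
Op 2: F1 acks idx 2 -> match: F0=0 F1=2 F2=0 F3=0; commitIndex=0
Op 3: append 1 -> log_len=4
Op 4: F3 acks idx 1 -> match: F0=0 F1=2 F2=0 F3=1; commitIndex=1
Op 5: F1 acks idx 4 -> match: F0=0 F1=4 F2=0 F3=1; commitIndex=1
Op 6: F3 acks idx 2 -> match: F0=0 F1=4 F2=0 F3=2; commitIndex=2
Op 7: F3 acks idx 4 -> match: F0=0 F1=4 F2=0 F3=4; commitIndex=4
Op 8: F1 acks idx 3 -> match: F0=0 F1=4 F2=0 F3=4; commitIndex=4
Op 9: append 3 -> log_len=7

Answer: 7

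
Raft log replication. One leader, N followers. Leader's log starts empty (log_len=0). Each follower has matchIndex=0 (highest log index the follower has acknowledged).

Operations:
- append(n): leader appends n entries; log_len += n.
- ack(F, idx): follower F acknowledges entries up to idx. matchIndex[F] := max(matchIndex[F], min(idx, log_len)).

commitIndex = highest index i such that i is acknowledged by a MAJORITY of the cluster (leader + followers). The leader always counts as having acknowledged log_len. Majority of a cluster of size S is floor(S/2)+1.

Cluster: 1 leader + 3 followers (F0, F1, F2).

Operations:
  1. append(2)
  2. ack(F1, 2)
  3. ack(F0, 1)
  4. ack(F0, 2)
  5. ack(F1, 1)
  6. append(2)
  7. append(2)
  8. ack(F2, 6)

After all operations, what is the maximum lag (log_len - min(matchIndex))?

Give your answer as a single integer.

Op 1: append 2 -> log_len=2
Op 2: F1 acks idx 2 -> match: F0=0 F1=2 F2=0; commitIndex=0
Op 3: F0 acks idx 1 -> match: F0=1 F1=2 F2=0; commitIndex=1
Op 4: F0 acks idx 2 -> match: F0=2 F1=2 F2=0; commitIndex=2
Op 5: F1 acks idx 1 -> match: F0=2 F1=2 F2=0; commitIndex=2
Op 6: append 2 -> log_len=4
Op 7: append 2 -> log_len=6
Op 8: F2 acks idx 6 -> match: F0=2 F1=2 F2=6; commitIndex=2

Answer: 4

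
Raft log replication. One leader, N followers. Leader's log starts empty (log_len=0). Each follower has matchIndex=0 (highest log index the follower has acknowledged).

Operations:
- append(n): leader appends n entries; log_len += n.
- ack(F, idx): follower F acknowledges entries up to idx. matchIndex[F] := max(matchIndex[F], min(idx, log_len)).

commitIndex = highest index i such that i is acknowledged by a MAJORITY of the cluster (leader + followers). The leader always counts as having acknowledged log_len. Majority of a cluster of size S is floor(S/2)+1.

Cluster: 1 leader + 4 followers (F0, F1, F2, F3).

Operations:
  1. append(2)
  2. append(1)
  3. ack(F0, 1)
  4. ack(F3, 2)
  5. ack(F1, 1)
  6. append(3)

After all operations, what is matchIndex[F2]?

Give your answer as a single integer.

Op 1: append 2 -> log_len=2
Op 2: append 1 -> log_len=3
Op 3: F0 acks idx 1 -> match: F0=1 F1=0 F2=0 F3=0; commitIndex=0
Op 4: F3 acks idx 2 -> match: F0=1 F1=0 F2=0 F3=2; commitIndex=1
Op 5: F1 acks idx 1 -> match: F0=1 F1=1 F2=0 F3=2; commitIndex=1
Op 6: append 3 -> log_len=6

Answer: 0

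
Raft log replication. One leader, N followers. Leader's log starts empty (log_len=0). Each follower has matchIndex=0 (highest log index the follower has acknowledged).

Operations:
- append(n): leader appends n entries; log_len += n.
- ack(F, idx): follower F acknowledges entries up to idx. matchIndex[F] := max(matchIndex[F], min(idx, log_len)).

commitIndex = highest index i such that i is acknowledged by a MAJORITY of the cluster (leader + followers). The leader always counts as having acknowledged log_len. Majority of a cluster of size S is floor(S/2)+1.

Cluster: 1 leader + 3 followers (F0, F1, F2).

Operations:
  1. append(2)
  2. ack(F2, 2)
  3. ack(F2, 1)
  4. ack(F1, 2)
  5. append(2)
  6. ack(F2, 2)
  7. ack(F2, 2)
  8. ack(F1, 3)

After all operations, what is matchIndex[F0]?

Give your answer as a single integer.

Answer: 0

Derivation:
Op 1: append 2 -> log_len=2
Op 2: F2 acks idx 2 -> match: F0=0 F1=0 F2=2; commitIndex=0
Op 3: F2 acks idx 1 -> match: F0=0 F1=0 F2=2; commitIndex=0
Op 4: F1 acks idx 2 -> match: F0=0 F1=2 F2=2; commitIndex=2
Op 5: append 2 -> log_len=4
Op 6: F2 acks idx 2 -> match: F0=0 F1=2 F2=2; commitIndex=2
Op 7: F2 acks idx 2 -> match: F0=0 F1=2 F2=2; commitIndex=2
Op 8: F1 acks idx 3 -> match: F0=0 F1=3 F2=2; commitIndex=2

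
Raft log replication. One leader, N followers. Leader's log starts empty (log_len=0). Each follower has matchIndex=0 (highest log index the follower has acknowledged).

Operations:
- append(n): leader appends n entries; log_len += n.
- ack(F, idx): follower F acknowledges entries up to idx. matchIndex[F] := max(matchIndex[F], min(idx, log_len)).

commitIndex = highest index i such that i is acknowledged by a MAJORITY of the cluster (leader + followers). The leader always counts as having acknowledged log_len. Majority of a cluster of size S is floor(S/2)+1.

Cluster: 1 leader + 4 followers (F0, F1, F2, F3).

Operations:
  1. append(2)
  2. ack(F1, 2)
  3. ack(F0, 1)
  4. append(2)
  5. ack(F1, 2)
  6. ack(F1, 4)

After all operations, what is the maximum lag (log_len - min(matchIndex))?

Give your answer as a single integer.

Op 1: append 2 -> log_len=2
Op 2: F1 acks idx 2 -> match: F0=0 F1=2 F2=0 F3=0; commitIndex=0
Op 3: F0 acks idx 1 -> match: F0=1 F1=2 F2=0 F3=0; commitIndex=1
Op 4: append 2 -> log_len=4
Op 5: F1 acks idx 2 -> match: F0=1 F1=2 F2=0 F3=0; commitIndex=1
Op 6: F1 acks idx 4 -> match: F0=1 F1=4 F2=0 F3=0; commitIndex=1

Answer: 4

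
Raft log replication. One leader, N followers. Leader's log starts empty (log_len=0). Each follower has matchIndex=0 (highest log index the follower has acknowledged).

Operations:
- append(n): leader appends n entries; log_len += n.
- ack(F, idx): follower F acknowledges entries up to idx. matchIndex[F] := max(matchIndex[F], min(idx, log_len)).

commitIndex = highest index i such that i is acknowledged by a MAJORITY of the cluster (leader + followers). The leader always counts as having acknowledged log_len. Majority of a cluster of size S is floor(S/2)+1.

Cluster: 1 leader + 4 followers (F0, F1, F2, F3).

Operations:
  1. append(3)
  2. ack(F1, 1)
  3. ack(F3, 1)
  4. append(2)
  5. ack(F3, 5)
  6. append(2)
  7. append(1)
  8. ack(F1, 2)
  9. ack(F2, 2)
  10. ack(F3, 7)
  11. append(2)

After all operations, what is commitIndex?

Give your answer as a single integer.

Answer: 2

Derivation:
Op 1: append 3 -> log_len=3
Op 2: F1 acks idx 1 -> match: F0=0 F1=1 F2=0 F3=0; commitIndex=0
Op 3: F3 acks idx 1 -> match: F0=0 F1=1 F2=0 F3=1; commitIndex=1
Op 4: append 2 -> log_len=5
Op 5: F3 acks idx 5 -> match: F0=0 F1=1 F2=0 F3=5; commitIndex=1
Op 6: append 2 -> log_len=7
Op 7: append 1 -> log_len=8
Op 8: F1 acks idx 2 -> match: F0=0 F1=2 F2=0 F3=5; commitIndex=2
Op 9: F2 acks idx 2 -> match: F0=0 F1=2 F2=2 F3=5; commitIndex=2
Op 10: F3 acks idx 7 -> match: F0=0 F1=2 F2=2 F3=7; commitIndex=2
Op 11: append 2 -> log_len=10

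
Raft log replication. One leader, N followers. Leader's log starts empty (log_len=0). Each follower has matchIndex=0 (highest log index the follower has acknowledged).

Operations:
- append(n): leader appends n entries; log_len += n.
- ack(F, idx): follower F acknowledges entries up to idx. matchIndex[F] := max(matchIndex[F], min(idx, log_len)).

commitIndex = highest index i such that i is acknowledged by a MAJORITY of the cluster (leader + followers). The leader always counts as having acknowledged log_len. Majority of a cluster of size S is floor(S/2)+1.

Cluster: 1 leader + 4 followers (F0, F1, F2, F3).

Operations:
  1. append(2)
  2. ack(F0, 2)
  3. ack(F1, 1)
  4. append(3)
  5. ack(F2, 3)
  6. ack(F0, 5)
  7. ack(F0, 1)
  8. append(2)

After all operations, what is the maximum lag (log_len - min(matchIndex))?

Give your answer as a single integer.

Answer: 7

Derivation:
Op 1: append 2 -> log_len=2
Op 2: F0 acks idx 2 -> match: F0=2 F1=0 F2=0 F3=0; commitIndex=0
Op 3: F1 acks idx 1 -> match: F0=2 F1=1 F2=0 F3=0; commitIndex=1
Op 4: append 3 -> log_len=5
Op 5: F2 acks idx 3 -> match: F0=2 F1=1 F2=3 F3=0; commitIndex=2
Op 6: F0 acks idx 5 -> match: F0=5 F1=1 F2=3 F3=0; commitIndex=3
Op 7: F0 acks idx 1 -> match: F0=5 F1=1 F2=3 F3=0; commitIndex=3
Op 8: append 2 -> log_len=7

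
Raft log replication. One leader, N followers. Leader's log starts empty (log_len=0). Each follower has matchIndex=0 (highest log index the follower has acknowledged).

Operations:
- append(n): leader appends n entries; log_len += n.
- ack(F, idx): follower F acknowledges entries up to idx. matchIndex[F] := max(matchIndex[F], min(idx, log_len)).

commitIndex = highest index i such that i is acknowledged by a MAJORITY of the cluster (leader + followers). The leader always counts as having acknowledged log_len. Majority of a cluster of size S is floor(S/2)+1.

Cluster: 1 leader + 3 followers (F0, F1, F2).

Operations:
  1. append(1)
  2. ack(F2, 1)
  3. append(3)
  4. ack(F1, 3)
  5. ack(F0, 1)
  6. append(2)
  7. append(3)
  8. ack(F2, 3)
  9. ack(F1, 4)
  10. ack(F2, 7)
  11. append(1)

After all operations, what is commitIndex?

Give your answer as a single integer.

Op 1: append 1 -> log_len=1
Op 2: F2 acks idx 1 -> match: F0=0 F1=0 F2=1; commitIndex=0
Op 3: append 3 -> log_len=4
Op 4: F1 acks idx 3 -> match: F0=0 F1=3 F2=1; commitIndex=1
Op 5: F0 acks idx 1 -> match: F0=1 F1=3 F2=1; commitIndex=1
Op 6: append 2 -> log_len=6
Op 7: append 3 -> log_len=9
Op 8: F2 acks idx 3 -> match: F0=1 F1=3 F2=3; commitIndex=3
Op 9: F1 acks idx 4 -> match: F0=1 F1=4 F2=3; commitIndex=3
Op 10: F2 acks idx 7 -> match: F0=1 F1=4 F2=7; commitIndex=4
Op 11: append 1 -> log_len=10

Answer: 4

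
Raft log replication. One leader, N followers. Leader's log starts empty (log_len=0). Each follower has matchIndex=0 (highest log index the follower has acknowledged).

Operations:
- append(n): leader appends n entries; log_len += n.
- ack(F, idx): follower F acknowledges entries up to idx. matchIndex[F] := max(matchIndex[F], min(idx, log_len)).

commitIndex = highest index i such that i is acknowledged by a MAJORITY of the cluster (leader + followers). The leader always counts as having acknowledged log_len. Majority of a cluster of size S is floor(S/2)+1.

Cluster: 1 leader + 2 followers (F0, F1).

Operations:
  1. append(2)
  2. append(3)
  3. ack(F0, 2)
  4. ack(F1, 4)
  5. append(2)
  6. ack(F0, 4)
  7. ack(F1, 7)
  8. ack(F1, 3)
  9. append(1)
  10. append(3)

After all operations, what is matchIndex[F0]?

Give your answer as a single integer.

Answer: 4

Derivation:
Op 1: append 2 -> log_len=2
Op 2: append 3 -> log_len=5
Op 3: F0 acks idx 2 -> match: F0=2 F1=0; commitIndex=2
Op 4: F1 acks idx 4 -> match: F0=2 F1=4; commitIndex=4
Op 5: append 2 -> log_len=7
Op 6: F0 acks idx 4 -> match: F0=4 F1=4; commitIndex=4
Op 7: F1 acks idx 7 -> match: F0=4 F1=7; commitIndex=7
Op 8: F1 acks idx 3 -> match: F0=4 F1=7; commitIndex=7
Op 9: append 1 -> log_len=8
Op 10: append 3 -> log_len=11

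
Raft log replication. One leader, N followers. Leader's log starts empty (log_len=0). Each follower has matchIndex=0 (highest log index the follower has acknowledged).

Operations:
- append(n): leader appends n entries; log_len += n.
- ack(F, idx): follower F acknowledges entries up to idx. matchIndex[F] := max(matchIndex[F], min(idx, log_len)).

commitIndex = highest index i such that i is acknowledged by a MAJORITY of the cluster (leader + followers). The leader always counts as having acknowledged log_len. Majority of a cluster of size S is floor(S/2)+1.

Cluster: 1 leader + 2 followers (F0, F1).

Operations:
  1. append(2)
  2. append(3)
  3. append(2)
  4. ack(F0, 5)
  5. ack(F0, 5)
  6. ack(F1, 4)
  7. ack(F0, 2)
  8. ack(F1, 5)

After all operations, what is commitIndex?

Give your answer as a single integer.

Answer: 5

Derivation:
Op 1: append 2 -> log_len=2
Op 2: append 3 -> log_len=5
Op 3: append 2 -> log_len=7
Op 4: F0 acks idx 5 -> match: F0=5 F1=0; commitIndex=5
Op 5: F0 acks idx 5 -> match: F0=5 F1=0; commitIndex=5
Op 6: F1 acks idx 4 -> match: F0=5 F1=4; commitIndex=5
Op 7: F0 acks idx 2 -> match: F0=5 F1=4; commitIndex=5
Op 8: F1 acks idx 5 -> match: F0=5 F1=5; commitIndex=5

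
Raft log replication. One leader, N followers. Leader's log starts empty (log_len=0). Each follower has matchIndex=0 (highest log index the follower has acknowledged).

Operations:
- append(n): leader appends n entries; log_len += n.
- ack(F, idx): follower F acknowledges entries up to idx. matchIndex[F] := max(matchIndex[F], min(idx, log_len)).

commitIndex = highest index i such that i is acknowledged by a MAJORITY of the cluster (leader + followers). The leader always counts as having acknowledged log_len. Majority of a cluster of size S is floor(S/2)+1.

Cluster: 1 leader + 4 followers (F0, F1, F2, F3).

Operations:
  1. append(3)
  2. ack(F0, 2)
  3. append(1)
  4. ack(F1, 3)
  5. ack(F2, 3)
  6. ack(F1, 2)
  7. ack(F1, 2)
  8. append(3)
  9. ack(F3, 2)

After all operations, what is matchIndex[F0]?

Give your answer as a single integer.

Op 1: append 3 -> log_len=3
Op 2: F0 acks idx 2 -> match: F0=2 F1=0 F2=0 F3=0; commitIndex=0
Op 3: append 1 -> log_len=4
Op 4: F1 acks idx 3 -> match: F0=2 F1=3 F2=0 F3=0; commitIndex=2
Op 5: F2 acks idx 3 -> match: F0=2 F1=3 F2=3 F3=0; commitIndex=3
Op 6: F1 acks idx 2 -> match: F0=2 F1=3 F2=3 F3=0; commitIndex=3
Op 7: F1 acks idx 2 -> match: F0=2 F1=3 F2=3 F3=0; commitIndex=3
Op 8: append 3 -> log_len=7
Op 9: F3 acks idx 2 -> match: F0=2 F1=3 F2=3 F3=2; commitIndex=3

Answer: 2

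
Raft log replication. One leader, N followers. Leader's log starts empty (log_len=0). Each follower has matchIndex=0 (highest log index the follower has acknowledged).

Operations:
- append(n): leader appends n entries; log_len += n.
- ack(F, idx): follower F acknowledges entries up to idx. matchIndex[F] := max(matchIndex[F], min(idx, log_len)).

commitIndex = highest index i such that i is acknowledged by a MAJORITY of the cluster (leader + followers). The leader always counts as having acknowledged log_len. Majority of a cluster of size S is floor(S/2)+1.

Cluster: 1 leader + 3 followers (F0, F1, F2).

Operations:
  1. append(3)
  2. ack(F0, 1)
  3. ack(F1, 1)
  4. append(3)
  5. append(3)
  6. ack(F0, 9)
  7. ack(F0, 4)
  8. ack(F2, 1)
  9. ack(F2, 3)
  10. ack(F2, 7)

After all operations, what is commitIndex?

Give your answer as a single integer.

Answer: 7

Derivation:
Op 1: append 3 -> log_len=3
Op 2: F0 acks idx 1 -> match: F0=1 F1=0 F2=0; commitIndex=0
Op 3: F1 acks idx 1 -> match: F0=1 F1=1 F2=0; commitIndex=1
Op 4: append 3 -> log_len=6
Op 5: append 3 -> log_len=9
Op 6: F0 acks idx 9 -> match: F0=9 F1=1 F2=0; commitIndex=1
Op 7: F0 acks idx 4 -> match: F0=9 F1=1 F2=0; commitIndex=1
Op 8: F2 acks idx 1 -> match: F0=9 F1=1 F2=1; commitIndex=1
Op 9: F2 acks idx 3 -> match: F0=9 F1=1 F2=3; commitIndex=3
Op 10: F2 acks idx 7 -> match: F0=9 F1=1 F2=7; commitIndex=7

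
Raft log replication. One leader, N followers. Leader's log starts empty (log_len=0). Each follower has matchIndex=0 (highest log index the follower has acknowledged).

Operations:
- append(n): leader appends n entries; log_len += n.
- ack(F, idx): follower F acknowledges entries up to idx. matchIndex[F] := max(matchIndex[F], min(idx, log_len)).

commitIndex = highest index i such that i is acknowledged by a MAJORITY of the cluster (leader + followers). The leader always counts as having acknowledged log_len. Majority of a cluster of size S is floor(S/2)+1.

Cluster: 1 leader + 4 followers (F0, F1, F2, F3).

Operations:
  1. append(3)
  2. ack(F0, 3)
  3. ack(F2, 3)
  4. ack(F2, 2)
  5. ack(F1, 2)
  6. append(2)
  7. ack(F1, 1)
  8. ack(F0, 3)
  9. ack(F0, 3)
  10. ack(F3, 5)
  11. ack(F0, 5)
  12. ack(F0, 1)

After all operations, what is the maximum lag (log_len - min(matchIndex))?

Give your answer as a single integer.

Answer: 3

Derivation:
Op 1: append 3 -> log_len=3
Op 2: F0 acks idx 3 -> match: F0=3 F1=0 F2=0 F3=0; commitIndex=0
Op 3: F2 acks idx 3 -> match: F0=3 F1=0 F2=3 F3=0; commitIndex=3
Op 4: F2 acks idx 2 -> match: F0=3 F1=0 F2=3 F3=0; commitIndex=3
Op 5: F1 acks idx 2 -> match: F0=3 F1=2 F2=3 F3=0; commitIndex=3
Op 6: append 2 -> log_len=5
Op 7: F1 acks idx 1 -> match: F0=3 F1=2 F2=3 F3=0; commitIndex=3
Op 8: F0 acks idx 3 -> match: F0=3 F1=2 F2=3 F3=0; commitIndex=3
Op 9: F0 acks idx 3 -> match: F0=3 F1=2 F2=3 F3=0; commitIndex=3
Op 10: F3 acks idx 5 -> match: F0=3 F1=2 F2=3 F3=5; commitIndex=3
Op 11: F0 acks idx 5 -> match: F0=5 F1=2 F2=3 F3=5; commitIndex=5
Op 12: F0 acks idx 1 -> match: F0=5 F1=2 F2=3 F3=5; commitIndex=5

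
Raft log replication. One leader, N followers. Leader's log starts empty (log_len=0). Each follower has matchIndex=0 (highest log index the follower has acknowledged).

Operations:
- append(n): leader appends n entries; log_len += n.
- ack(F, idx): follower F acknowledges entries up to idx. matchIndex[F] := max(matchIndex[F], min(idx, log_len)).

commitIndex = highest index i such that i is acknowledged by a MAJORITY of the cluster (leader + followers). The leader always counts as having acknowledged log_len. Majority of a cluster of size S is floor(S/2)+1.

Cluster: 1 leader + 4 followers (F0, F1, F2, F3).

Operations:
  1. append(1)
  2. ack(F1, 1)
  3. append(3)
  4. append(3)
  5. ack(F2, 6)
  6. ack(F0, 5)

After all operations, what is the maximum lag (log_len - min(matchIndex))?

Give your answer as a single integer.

Answer: 7

Derivation:
Op 1: append 1 -> log_len=1
Op 2: F1 acks idx 1 -> match: F0=0 F1=1 F2=0 F3=0; commitIndex=0
Op 3: append 3 -> log_len=4
Op 4: append 3 -> log_len=7
Op 5: F2 acks idx 6 -> match: F0=0 F1=1 F2=6 F3=0; commitIndex=1
Op 6: F0 acks idx 5 -> match: F0=5 F1=1 F2=6 F3=0; commitIndex=5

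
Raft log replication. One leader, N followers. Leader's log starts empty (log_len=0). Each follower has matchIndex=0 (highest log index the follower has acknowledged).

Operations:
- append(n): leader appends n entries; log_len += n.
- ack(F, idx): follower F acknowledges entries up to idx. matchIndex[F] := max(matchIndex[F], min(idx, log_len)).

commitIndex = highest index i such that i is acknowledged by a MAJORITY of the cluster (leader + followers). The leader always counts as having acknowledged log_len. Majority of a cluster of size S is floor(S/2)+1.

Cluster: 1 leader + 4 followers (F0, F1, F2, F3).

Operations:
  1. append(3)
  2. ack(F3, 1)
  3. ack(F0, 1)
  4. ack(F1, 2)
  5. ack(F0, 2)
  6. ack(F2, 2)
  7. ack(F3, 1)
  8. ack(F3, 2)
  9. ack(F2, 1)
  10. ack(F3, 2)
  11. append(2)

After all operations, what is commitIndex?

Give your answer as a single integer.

Answer: 2

Derivation:
Op 1: append 3 -> log_len=3
Op 2: F3 acks idx 1 -> match: F0=0 F1=0 F2=0 F3=1; commitIndex=0
Op 3: F0 acks idx 1 -> match: F0=1 F1=0 F2=0 F3=1; commitIndex=1
Op 4: F1 acks idx 2 -> match: F0=1 F1=2 F2=0 F3=1; commitIndex=1
Op 5: F0 acks idx 2 -> match: F0=2 F1=2 F2=0 F3=1; commitIndex=2
Op 6: F2 acks idx 2 -> match: F0=2 F1=2 F2=2 F3=1; commitIndex=2
Op 7: F3 acks idx 1 -> match: F0=2 F1=2 F2=2 F3=1; commitIndex=2
Op 8: F3 acks idx 2 -> match: F0=2 F1=2 F2=2 F3=2; commitIndex=2
Op 9: F2 acks idx 1 -> match: F0=2 F1=2 F2=2 F3=2; commitIndex=2
Op 10: F3 acks idx 2 -> match: F0=2 F1=2 F2=2 F3=2; commitIndex=2
Op 11: append 2 -> log_len=5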